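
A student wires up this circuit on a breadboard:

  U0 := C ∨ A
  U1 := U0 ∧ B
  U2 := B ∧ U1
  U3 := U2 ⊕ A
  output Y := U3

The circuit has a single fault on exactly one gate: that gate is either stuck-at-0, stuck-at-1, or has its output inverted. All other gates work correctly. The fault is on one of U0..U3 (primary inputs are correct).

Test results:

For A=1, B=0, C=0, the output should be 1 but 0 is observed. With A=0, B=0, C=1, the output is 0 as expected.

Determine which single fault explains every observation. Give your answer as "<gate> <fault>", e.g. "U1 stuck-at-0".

U3 stuck-at-0

Fault-free values for test 1 (A=1, B=0, C=0): U0=1, U1=0, U2=0, U3=1, giving Y=1. Observed 0.
Test 1: faults giving observed 0 are {U2 stuck-at-1, U2 inverted output, U3 stuck-at-0, U3 inverted output}.
Test 2 (A=0, B=0, C=1): fault-free U0=1, U1=0, U2=0, U3=0 → 0; observed 0. Eliminates U2 stuck-at-1, U2 inverted output, U3 inverted output.
Only U3 stuck-at-0 is consistent with every test.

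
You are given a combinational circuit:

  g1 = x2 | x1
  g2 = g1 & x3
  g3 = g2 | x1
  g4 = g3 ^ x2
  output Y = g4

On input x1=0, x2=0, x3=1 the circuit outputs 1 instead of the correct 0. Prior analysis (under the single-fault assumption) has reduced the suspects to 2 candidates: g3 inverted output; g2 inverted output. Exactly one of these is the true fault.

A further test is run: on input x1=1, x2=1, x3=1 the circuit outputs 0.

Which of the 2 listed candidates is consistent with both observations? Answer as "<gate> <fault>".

g2 inverted output

Evaluate each candidate on input x1=1, x2=1, x3=1:
  g3 inverted output: g1=1, g2=1, g3=0 [inverted output], g4=1 → 1 — eliminated
  g2 inverted output: g1=1, g2=0 [inverted output], g3=1, g4=0 → 0 — matches
Only g2 inverted output reproduces the observed 0.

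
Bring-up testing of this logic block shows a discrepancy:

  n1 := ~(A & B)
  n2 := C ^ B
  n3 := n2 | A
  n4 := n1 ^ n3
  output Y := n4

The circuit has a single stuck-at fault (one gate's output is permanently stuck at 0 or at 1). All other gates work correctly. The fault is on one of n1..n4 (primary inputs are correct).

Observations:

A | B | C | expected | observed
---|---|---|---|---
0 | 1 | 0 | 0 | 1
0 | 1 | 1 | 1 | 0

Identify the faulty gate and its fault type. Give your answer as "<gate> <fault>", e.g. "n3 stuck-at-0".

Fault-free values for test 1 (A=0, B=1, C=0): n1=1, n2=1, n3=1, n4=0, giving Y=0. Observed 1.
Test 1: faults giving observed 1 are {n1 stuck-at-0, n2 stuck-at-0, n3 stuck-at-0, n4 stuck-at-1}.
Test 2 (A=0, B=1, C=1): fault-free n1=1, n2=0, n3=0, n4=1 → 1; observed 0. Eliminates n2 stuck-at-0, n3 stuck-at-0, n4 stuck-at-1.
Only n1 stuck-at-0 is consistent with every test.

n1 stuck-at-0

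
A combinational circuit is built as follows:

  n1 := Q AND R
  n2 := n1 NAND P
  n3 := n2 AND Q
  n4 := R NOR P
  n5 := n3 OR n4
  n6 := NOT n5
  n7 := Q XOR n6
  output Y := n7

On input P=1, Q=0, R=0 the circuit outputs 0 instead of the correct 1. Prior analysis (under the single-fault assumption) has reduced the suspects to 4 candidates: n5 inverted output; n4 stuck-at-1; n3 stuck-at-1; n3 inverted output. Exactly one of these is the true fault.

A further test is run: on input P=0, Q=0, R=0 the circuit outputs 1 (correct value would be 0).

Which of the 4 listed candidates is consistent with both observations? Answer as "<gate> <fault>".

Evaluate each candidate on input P=0, Q=0, R=0:
  n5 inverted output: n1=0, n2=1, n3=0, n4=1, n5=0 [inverted output], n6=1, n7=1 → 1 — matches
  n4 stuck-at-1: n1=0, n2=1, n3=0, n4=1 [stuck-at-1], n5=1, n6=0, n7=0 → 0 — eliminated
  n3 stuck-at-1: n1=0, n2=1, n3=1 [stuck-at-1], n4=1, n5=1, n6=0, n7=0 → 0 — eliminated
  n3 inverted output: n1=0, n2=1, n3=1 [inverted output], n4=1, n5=1, n6=0, n7=0 → 0 — eliminated
Only n5 inverted output reproduces the observed 1.

n5 inverted output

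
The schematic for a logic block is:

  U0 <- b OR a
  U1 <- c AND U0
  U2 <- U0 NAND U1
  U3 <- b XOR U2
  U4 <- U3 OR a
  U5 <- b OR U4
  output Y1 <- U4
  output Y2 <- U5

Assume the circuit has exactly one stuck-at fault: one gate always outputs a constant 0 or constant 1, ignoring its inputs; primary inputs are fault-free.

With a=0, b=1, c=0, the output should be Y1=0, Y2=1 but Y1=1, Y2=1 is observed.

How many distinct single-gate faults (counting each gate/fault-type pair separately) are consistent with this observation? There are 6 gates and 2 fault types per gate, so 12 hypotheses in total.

Fault-free: U0=1, U1=0, U2=1, U3=0, U4=0, U5=1 → Y1=0, Y2=1. Observed Y1=1, Y2=1.
  U0 stuck-at-0: output Y1=0, Y2=1 ✗
  U0 stuck-at-1: output Y1=0, Y2=1 ✗
  U1 stuck-at-0: output Y1=0, Y2=1 ✗
  U1 stuck-at-1: output Y1=1, Y2=1 ✓
  U2 stuck-at-0: output Y1=1, Y2=1 ✓
  U2 stuck-at-1: output Y1=0, Y2=1 ✗
  U3 stuck-at-0: output Y1=0, Y2=1 ✗
  U3 stuck-at-1: output Y1=1, Y2=1 ✓
  U4 stuck-at-0: output Y1=0, Y2=1 ✗
  U4 stuck-at-1: output Y1=1, Y2=1 ✓
  U5 stuck-at-0: output Y1=0, Y2=0 ✗
  U5 stuck-at-1: output Y1=0, Y2=1 ✗
Consistent faults: {U1 stuck-at-1, U2 stuck-at-0, U3 stuck-at-1, U4 stuck-at-1} — 4 in all.

4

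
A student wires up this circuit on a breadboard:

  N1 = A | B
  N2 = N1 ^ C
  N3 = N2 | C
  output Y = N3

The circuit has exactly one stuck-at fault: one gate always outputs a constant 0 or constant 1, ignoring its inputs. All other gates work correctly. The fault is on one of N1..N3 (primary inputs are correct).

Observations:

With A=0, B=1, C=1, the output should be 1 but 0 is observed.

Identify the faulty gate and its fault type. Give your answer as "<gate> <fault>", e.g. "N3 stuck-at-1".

N3 stuck-at-0

Fault-free values for test 1 (A=0, B=1, C=1): N1=1, N2=0, N3=1, giving Y=1. Observed 0.
Test 1: faults giving observed 0 are {N3 stuck-at-0}.
Only N3 stuck-at-0 is consistent with every test.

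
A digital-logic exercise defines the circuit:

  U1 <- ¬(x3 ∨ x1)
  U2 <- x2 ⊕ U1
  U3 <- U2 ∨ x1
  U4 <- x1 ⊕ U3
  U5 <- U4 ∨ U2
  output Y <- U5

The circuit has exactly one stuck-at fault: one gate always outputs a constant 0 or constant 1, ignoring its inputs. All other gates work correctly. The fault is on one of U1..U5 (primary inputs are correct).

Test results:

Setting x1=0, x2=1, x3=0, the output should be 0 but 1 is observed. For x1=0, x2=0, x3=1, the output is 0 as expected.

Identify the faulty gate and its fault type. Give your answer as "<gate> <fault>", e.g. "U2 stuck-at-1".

Fault-free values for test 1 (x1=0, x2=1, x3=0): U1=1, U2=0, U3=0, U4=0, U5=0, giving Y=0. Observed 1.
Test 1: faults giving observed 1 are {U1 stuck-at-0, U2 stuck-at-1, U3 stuck-at-1, U4 stuck-at-1, U5 stuck-at-1}.
Test 2 (x1=0, x2=0, x3=1): fault-free U1=0, U2=0, U3=0, U4=0, U5=0 → 0; observed 0. Eliminates U2 stuck-at-1, U3 stuck-at-1, U4 stuck-at-1, U5 stuck-at-1.
Only U1 stuck-at-0 is consistent with every test.

U1 stuck-at-0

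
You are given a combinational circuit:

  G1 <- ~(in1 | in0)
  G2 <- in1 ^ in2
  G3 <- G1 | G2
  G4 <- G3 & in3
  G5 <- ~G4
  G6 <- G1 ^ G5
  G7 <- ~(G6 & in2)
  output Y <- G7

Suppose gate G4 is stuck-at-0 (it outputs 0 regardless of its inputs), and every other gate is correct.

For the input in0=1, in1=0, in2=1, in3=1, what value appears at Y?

0

Propagate with G4 forced: G1=0, G2=1, G3=1, G4=0 [stuck-at-0], G5=1, G6=1, G7=0.
So Y = 0. (Without the fault it would be 1.)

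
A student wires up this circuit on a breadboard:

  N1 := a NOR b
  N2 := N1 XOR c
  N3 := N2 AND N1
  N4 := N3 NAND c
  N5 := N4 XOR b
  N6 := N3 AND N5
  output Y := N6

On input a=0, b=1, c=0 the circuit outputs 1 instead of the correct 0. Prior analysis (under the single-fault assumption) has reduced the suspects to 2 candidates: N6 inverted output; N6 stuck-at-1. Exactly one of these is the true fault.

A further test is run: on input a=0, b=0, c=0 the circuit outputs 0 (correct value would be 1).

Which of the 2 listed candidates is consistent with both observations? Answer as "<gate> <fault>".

Evaluate each candidate on input a=0, b=0, c=0:
  N6 inverted output: N1=1, N2=1, N3=1, N4=1, N5=1, N6=0 [inverted output] → 0 — matches
  N6 stuck-at-1: N1=1, N2=1, N3=1, N4=1, N5=1, N6=1 [stuck-at-1] → 1 — eliminated
Only N6 inverted output reproduces the observed 0.

N6 inverted output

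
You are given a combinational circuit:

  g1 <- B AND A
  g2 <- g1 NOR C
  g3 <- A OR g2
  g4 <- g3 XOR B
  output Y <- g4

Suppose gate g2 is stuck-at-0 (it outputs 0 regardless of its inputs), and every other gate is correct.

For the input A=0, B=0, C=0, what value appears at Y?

0

Propagate with g2 forced: g1=0, g2=0 [stuck-at-0], g3=0, g4=0.
So Y = 0. (Without the fault it would be 1.)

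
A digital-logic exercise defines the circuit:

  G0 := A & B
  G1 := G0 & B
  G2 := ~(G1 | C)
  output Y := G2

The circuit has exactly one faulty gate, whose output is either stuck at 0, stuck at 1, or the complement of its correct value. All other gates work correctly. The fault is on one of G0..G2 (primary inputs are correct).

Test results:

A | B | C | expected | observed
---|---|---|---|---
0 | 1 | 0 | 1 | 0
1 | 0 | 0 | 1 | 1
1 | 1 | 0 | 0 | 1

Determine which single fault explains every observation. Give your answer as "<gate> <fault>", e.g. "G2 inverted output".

G0 inverted output

Fault-free values for test 1 (A=0, B=1, C=0): G0=0, G1=0, G2=1, giving Y=1. Observed 0.
Test 1: faults giving observed 0 are {G0 stuck-at-1, G0 inverted output, G1 stuck-at-1, G1 inverted output, G2 stuck-at-0, G2 inverted output}.
Test 2 (A=1, B=0, C=0): fault-free G0=0, G1=0, G2=1 → 1; observed 1. Eliminates G1 stuck-at-1, G1 inverted output, G2 stuck-at-0, G2 inverted output.
Test 3 (A=1, B=1, C=0): fault-free G0=1, G1=1, G2=0 → 0; observed 1. Eliminates G0 stuck-at-1.
Only G0 inverted output is consistent with every test.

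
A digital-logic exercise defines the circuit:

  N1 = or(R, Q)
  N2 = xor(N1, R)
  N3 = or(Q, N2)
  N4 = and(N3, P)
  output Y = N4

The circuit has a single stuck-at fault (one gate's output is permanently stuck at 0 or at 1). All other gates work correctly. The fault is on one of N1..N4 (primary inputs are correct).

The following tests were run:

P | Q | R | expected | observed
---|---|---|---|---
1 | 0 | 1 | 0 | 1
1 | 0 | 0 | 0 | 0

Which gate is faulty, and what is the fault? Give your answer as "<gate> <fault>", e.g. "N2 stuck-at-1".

N1 stuck-at-0

Fault-free values for test 1 (P=1, Q=0, R=1): N1=1, N2=0, N3=0, N4=0, giving Y=0. Observed 1.
Test 1: faults giving observed 1 are {N1 stuck-at-0, N2 stuck-at-1, N3 stuck-at-1, N4 stuck-at-1}.
Test 2 (P=1, Q=0, R=0): fault-free N1=0, N2=0, N3=0, N4=0 → 0; observed 0. Eliminates N2 stuck-at-1, N3 stuck-at-1, N4 stuck-at-1.
Only N1 stuck-at-0 is consistent with every test.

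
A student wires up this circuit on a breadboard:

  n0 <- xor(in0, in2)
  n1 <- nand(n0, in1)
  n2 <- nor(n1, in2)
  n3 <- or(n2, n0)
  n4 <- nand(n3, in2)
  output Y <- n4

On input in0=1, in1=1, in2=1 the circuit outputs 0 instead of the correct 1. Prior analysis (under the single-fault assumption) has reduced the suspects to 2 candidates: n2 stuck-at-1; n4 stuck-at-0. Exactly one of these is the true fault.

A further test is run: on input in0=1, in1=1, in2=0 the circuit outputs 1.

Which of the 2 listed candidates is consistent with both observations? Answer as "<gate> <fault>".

n2 stuck-at-1

Evaluate each candidate on input in0=1, in1=1, in2=0:
  n2 stuck-at-1: n0=1, n1=0, n2=1 [stuck-at-1], n3=1, n4=1 → 1 — matches
  n4 stuck-at-0: n0=1, n1=0, n2=1, n3=1, n4=0 [stuck-at-0] → 0 — eliminated
Only n2 stuck-at-1 reproduces the observed 1.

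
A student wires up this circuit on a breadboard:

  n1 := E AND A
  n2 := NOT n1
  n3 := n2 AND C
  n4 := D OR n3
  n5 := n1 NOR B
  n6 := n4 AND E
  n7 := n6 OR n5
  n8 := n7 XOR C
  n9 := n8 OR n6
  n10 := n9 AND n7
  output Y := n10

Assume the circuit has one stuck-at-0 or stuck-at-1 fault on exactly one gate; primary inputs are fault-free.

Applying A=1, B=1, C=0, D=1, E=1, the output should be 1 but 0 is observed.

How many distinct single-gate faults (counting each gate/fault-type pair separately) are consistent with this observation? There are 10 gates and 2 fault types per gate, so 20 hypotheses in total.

5

Fault-free: n1=1, n2=0, n3=0, n4=1, n5=0, n6=1, n7=1, n8=1, n9=1, n10=1 → 1. Observed 0.
  n1: none of the 2 fault types match ✗
  n2: none of the 2 fault types match ✗
  n3: none of the 2 fault types match ✗
  n4: stuck-at-0 ✓; others ✗
  n5: none of the 2 fault types match ✗
  n6: stuck-at-0 ✓; others ✗
  n7: stuck-at-0 ✓; others ✗
  n8: none of the 2 fault types match ✗
  n9: stuck-at-0 ✓; others ✗
  n10: stuck-at-0 ✓; others ✗
Consistent faults: {n4 stuck-at-0, n6 stuck-at-0, n7 stuck-at-0, n9 stuck-at-0, n10 stuck-at-0} — 5 in all.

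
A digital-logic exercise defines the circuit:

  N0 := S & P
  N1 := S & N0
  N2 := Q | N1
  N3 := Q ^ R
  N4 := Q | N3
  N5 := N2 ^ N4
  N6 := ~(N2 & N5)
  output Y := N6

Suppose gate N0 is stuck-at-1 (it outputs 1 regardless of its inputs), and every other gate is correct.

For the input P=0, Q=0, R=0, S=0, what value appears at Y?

1

Propagate with N0 forced: N0=1 [stuck-at-1], N1=0, N2=0, N3=0, N4=0, N5=0, N6=1.
So Y = 1. (Same as the fault-free value — the fault is masked on this input.)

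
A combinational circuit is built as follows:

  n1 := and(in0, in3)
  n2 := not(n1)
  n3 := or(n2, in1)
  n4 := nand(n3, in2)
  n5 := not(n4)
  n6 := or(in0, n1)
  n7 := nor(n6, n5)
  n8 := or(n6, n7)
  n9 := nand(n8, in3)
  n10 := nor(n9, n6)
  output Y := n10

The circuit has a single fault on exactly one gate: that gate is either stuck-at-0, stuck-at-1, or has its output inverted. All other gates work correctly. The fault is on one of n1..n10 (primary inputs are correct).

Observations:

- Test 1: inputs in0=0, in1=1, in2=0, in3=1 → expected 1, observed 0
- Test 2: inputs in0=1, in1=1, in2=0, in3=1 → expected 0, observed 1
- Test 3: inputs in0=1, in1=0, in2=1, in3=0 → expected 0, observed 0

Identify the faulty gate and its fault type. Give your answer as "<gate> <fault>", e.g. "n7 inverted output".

n6 inverted output

Fault-free values for test 1 (in0=0, in1=1, in2=0, in3=1): n1=0, n2=1, n3=1, n4=1, n5=0, n6=0, n7=1, n8=1, n9=0, n10=1, giving Y=1. Observed 0.
Test 1: faults giving observed 0 are {n1 stuck-at-1, n1 inverted output, n4 stuck-at-0, n4 inverted output, n5 stuck-at-1, n5 inverted output, n6 stuck-at-1, n6 inverted output, n7 stuck-at-0, n7 inverted output, n8 stuck-at-0, n8 inverted output, n9 stuck-at-1, n9 inverted output, n10 stuck-at-0, n10 inverted output}.
Test 2 (in0=1, in1=1, in2=0, in3=1): fault-free n1=1, n2=0, n3=1, n4=1, n5=0, n6=1, n7=0, n8=1, n9=0, n10=0 → 0; observed 1. Eliminates n1 stuck-at-1, n1 inverted output, n4 stuck-at-0, n4 inverted output, n5 stuck-at-1, n5 inverted output, n6 stuck-at-1, n7 stuck-at-0, n7 inverted output, n8 stuck-at-0, n8 inverted output, n9 stuck-at-1, n9 inverted output, n10 stuck-at-0.
Test 3 (in0=1, in1=0, in2=1, in3=0): fault-free n1=0, n2=1, n3=1, n4=0, n5=1, n6=1, n7=0, n8=1, n9=1, n10=0 → 0; observed 0. Eliminates n10 inverted output.
Only n6 inverted output is consistent with every test.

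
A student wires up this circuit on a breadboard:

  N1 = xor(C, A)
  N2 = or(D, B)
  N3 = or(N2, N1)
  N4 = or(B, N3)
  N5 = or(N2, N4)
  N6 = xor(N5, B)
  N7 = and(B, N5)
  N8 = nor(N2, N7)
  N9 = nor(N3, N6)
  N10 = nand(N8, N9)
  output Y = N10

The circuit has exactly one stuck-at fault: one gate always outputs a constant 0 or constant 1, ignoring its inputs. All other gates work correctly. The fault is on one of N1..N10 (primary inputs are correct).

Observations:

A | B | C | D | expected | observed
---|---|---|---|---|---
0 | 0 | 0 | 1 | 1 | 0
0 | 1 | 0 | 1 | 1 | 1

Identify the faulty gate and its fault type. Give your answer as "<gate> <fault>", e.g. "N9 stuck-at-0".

N2 stuck-at-0

Fault-free values for test 1 (A=0, B=0, C=0, D=1): N1=0, N2=1, N3=1, N4=1, N5=1, N6=1, N7=0, N8=0, N9=0, N10=1, giving Y=1. Observed 0.
Test 1: faults giving observed 0 are {N2 stuck-at-0, N10 stuck-at-0}.
Test 2 (A=0, B=1, C=0, D=1): fault-free N1=0, N2=1, N3=1, N4=1, N5=1, N6=0, N7=1, N8=0, N9=0, N10=1 → 1; observed 1. Eliminates N10 stuck-at-0.
Only N2 stuck-at-0 is consistent with every test.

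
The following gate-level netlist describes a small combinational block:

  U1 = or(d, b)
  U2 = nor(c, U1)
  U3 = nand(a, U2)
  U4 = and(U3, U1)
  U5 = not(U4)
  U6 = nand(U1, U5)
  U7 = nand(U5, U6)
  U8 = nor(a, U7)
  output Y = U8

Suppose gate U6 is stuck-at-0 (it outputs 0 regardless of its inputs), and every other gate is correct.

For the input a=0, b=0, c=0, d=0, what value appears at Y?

0

Propagate with U6 forced: U1=0, U2=1, U3=1, U4=0, U5=1, U6=0 [stuck-at-0], U7=1, U8=0.
So Y = 0. (Without the fault it would be 1.)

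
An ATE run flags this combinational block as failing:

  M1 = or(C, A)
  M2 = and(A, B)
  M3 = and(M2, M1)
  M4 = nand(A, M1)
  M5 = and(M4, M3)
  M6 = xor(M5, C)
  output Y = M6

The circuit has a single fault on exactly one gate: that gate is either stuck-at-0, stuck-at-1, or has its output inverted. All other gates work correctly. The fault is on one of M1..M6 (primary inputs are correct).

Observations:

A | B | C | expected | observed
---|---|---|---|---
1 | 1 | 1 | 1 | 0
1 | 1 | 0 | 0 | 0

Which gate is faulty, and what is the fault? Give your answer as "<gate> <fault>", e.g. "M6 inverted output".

Fault-free values for test 1 (A=1, B=1, C=1): M1=1, M2=1, M3=1, M4=0, M5=0, M6=1, giving Y=1. Observed 0.
Test 1: faults giving observed 0 are {M4 stuck-at-1, M4 inverted output, M5 stuck-at-1, M5 inverted output, M6 stuck-at-0, M6 inverted output}.
Test 2 (A=1, B=1, C=0): fault-free M1=1, M2=1, M3=1, M4=0, M5=0, M6=0 → 0; observed 0. Eliminates M4 stuck-at-1, M4 inverted output, M5 stuck-at-1, M5 inverted output, M6 inverted output.
Only M6 stuck-at-0 is consistent with every test.

M6 stuck-at-0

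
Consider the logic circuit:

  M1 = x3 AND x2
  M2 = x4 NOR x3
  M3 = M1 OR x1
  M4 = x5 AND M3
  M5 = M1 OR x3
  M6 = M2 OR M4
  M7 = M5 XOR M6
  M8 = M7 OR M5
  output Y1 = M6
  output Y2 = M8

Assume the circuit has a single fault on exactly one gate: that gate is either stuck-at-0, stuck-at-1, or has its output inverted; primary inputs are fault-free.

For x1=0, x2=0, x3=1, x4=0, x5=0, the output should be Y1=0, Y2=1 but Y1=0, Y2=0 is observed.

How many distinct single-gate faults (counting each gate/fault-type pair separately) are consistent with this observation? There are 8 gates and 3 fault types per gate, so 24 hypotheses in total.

4

Fault-free: M1=0, M2=0, M3=0, M4=0, M5=1, M6=0, M7=1, M8=1 → Y1=0, Y2=1. Observed Y1=0, Y2=0.
  M1: none of the 3 fault types match ✗
  M2: none of the 3 fault types match ✗
  M3: none of the 3 fault types match ✗
  M4: none of the 3 fault types match ✗
  M5: stuck-at-0, inverted output ✓; others ✗
  M6: none of the 3 fault types match ✗
  M7: none of the 3 fault types match ✗
  M8: stuck-at-0, inverted output ✓; others ✗
Consistent faults: {M5 stuck-at-0, M5 inverted output, M8 stuck-at-0, M8 inverted output} — 4 in all.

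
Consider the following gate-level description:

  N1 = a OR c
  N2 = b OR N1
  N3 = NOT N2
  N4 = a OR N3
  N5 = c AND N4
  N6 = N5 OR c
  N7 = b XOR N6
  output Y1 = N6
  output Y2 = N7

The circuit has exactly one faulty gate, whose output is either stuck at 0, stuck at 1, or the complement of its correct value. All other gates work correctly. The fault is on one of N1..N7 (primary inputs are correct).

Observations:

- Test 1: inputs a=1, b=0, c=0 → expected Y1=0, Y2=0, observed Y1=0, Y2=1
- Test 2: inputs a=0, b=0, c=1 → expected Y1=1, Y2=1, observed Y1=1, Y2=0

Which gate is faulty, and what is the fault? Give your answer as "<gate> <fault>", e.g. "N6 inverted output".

Fault-free values for test 1 (a=1, b=0, c=0): N1=1, N2=1, N3=0, N4=1, N5=0, N6=0, N7=0, giving Y1=0, Y2=0. Observed Y1=0, Y2=1.
Test 1: faults giving observed Y1=0, Y2=1 are {N7 stuck-at-1, N7 inverted output}.
Test 2 (a=0, b=0, c=1): fault-free N1=1, N2=1, N3=0, N4=0, N5=0, N6=1, N7=1 → Y1=1, Y2=1; observed Y1=1, Y2=0. Eliminates N7 stuck-at-1.
Only N7 inverted output is consistent with every test.

N7 inverted output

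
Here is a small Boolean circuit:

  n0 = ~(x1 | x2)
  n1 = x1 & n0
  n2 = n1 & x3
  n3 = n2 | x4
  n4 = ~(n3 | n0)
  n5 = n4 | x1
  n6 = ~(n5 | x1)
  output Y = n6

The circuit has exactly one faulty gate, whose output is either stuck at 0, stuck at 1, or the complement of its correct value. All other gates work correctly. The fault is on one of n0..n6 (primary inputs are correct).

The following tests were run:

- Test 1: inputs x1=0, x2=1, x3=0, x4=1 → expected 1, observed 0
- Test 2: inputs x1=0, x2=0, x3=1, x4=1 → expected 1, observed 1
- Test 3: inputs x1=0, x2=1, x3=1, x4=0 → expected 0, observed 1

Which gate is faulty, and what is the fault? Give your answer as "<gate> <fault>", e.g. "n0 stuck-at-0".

n3 inverted output

Fault-free values for test 1 (x1=0, x2=1, x3=0, x4=1): n0=0, n1=0, n2=0, n3=1, n4=0, n5=0, n6=1, giving Y=1. Observed 0.
Test 1: faults giving observed 0 are {n3 stuck-at-0, n3 inverted output, n4 stuck-at-1, n4 inverted output, n5 stuck-at-1, n5 inverted output, n6 stuck-at-0, n6 inverted output}.
Test 2 (x1=0, x2=0, x3=1, x4=1): fault-free n0=1, n1=0, n2=0, n3=1, n4=0, n5=0, n6=1 → 1; observed 1. Eliminates n4 stuck-at-1, n4 inverted output, n5 stuck-at-1, n5 inverted output, n6 stuck-at-0, n6 inverted output.
Test 3 (x1=0, x2=1, x3=1, x4=0): fault-free n0=0, n1=0, n2=0, n3=0, n4=1, n5=1, n6=0 → 0; observed 1. Eliminates n3 stuck-at-0.
Only n3 inverted output is consistent with every test.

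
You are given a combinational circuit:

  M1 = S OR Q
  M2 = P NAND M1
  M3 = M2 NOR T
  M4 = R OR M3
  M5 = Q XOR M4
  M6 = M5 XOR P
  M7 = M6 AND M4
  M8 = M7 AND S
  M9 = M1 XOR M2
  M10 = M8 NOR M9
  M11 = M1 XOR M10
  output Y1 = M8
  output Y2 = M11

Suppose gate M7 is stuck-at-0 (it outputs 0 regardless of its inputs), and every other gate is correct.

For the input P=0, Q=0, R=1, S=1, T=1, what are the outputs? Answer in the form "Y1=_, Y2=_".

Y1=0, Y2=0

Propagate with M7 forced: M1=1, M2=1, M3=0, M4=1, M5=1, M6=1, M7=0 [stuck-at-0], M8=0, M9=0, M10=1, M11=0.
So the outputs are Y1=0, Y2=0. (Without the fault they would be Y1=1, Y2=1.)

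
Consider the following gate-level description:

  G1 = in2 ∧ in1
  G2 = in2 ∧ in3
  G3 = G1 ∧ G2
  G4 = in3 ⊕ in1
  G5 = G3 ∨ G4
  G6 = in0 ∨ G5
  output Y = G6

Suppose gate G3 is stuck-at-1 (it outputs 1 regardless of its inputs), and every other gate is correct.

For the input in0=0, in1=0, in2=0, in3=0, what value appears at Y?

1

Propagate with G3 forced: G1=0, G2=0, G3=1 [stuck-at-1], G4=0, G5=1, G6=1.
So Y = 1. (Without the fault it would be 0.)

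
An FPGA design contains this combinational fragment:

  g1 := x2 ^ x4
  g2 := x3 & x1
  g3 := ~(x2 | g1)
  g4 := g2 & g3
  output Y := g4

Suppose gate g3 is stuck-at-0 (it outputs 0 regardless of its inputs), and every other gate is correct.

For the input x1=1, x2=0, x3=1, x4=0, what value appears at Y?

Propagate with g3 forced: g1=0, g2=1, g3=0 [stuck-at-0], g4=0.
So Y = 0. (Without the fault it would be 1.)

0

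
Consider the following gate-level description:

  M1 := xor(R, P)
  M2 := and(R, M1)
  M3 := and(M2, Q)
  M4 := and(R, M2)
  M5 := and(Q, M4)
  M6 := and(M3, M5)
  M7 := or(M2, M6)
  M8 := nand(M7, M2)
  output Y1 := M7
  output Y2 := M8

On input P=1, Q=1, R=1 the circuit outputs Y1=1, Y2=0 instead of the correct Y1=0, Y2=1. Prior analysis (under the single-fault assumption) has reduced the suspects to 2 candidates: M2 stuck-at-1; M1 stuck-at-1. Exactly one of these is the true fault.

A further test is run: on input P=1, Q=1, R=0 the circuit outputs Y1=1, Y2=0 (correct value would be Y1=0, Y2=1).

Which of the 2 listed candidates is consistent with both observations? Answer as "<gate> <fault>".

Evaluate each candidate on input P=1, Q=1, R=0:
  M2 stuck-at-1: M1=1, M2=1 [stuck-at-1], M3=1, M4=0, M5=0, M6=0, M7=1, M8=0 → Y1=1, Y2=0 — matches
  M1 stuck-at-1: M1=1 [stuck-at-1], M2=0, M3=0, M4=0, M5=0, M6=0, M7=0, M8=1 → Y1=0, Y2=1 — eliminated
Only M2 stuck-at-1 reproduces the observed Y1=1, Y2=0.

M2 stuck-at-1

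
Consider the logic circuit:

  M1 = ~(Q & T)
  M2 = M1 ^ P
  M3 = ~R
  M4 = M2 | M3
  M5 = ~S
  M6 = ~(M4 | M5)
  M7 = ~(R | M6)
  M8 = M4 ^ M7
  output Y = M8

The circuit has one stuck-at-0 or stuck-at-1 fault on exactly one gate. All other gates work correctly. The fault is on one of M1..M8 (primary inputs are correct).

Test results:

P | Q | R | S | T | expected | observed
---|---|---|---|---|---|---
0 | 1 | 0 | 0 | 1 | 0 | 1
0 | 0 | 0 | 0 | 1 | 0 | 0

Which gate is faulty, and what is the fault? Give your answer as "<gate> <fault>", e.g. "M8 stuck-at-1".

Fault-free values for test 1 (P=0, Q=1, R=0, S=0, T=1): M1=0, M2=0, M3=1, M4=1, M5=1, M6=0, M7=1, M8=0, giving Y=0. Observed 1.
Test 1: faults giving observed 1 are {M3 stuck-at-0, M4 stuck-at-0, M6 stuck-at-1, M7 stuck-at-0, M8 stuck-at-1}.
Test 2 (P=0, Q=0, R=0, S=0, T=1): fault-free M1=1, M2=1, M3=1, M4=1, M5=1, M6=0, M7=1, M8=0 → 0; observed 0. Eliminates M4 stuck-at-0, M6 stuck-at-1, M7 stuck-at-0, M8 stuck-at-1.
Only M3 stuck-at-0 is consistent with every test.

M3 stuck-at-0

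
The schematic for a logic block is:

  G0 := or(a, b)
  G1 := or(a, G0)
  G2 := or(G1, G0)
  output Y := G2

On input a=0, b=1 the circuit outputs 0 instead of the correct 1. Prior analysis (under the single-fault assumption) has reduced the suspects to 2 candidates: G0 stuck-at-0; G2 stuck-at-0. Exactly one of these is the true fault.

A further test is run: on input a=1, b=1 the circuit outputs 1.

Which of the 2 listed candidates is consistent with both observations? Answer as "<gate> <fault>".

G0 stuck-at-0

Evaluate each candidate on input a=1, b=1:
  G0 stuck-at-0: G0=0 [stuck-at-0], G1=1, G2=1 → 1 — matches
  G2 stuck-at-0: G0=1, G1=1, G2=0 [stuck-at-0] → 0 — eliminated
Only G0 stuck-at-0 reproduces the observed 1.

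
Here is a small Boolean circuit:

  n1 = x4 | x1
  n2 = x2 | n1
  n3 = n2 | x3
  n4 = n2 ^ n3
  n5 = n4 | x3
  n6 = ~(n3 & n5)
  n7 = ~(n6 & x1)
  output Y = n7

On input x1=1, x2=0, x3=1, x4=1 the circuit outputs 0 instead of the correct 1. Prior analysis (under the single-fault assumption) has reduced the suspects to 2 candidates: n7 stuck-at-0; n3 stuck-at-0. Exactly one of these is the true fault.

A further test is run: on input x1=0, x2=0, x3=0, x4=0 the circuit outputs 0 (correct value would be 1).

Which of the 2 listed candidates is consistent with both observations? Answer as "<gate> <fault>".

Evaluate each candidate on input x1=0, x2=0, x3=0, x4=0:
  n7 stuck-at-0: n1=0, n2=0, n3=0, n4=0, n5=0, n6=1, n7=0 [stuck-at-0] → 0 — matches
  n3 stuck-at-0: n1=0, n2=0, n3=0 [stuck-at-0], n4=0, n5=0, n6=1, n7=1 → 1 — eliminated
Only n7 stuck-at-0 reproduces the observed 0.

n7 stuck-at-0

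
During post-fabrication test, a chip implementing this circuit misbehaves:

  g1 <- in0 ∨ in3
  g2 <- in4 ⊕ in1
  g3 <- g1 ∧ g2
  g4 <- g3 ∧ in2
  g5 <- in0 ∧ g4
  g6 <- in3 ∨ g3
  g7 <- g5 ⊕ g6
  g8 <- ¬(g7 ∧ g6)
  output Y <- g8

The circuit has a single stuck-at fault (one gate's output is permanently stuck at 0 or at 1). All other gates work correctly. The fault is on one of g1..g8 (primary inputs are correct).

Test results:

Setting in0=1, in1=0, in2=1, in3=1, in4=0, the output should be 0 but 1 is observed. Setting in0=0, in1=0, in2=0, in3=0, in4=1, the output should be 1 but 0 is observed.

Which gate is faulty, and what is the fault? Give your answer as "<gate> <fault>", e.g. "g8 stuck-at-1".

g3 stuck-at-1

Fault-free values for test 1 (in0=1, in1=0, in2=1, in3=1, in4=0): g1=1, g2=0, g3=0, g4=0, g5=0, g6=1, g7=1, g8=0, giving Y=0. Observed 1.
Test 1: faults giving observed 1 are {g2 stuck-at-1, g3 stuck-at-1, g4 stuck-at-1, g5 stuck-at-1, g6 stuck-at-0, g7 stuck-at-0, g8 stuck-at-1}.
Test 2 (in0=0, in1=0, in2=0, in3=0, in4=1): fault-free g1=0, g2=1, g3=0, g4=0, g5=0, g6=0, g7=0, g8=1 → 1; observed 0. Eliminates g2 stuck-at-1, g4 stuck-at-1, g5 stuck-at-1, g6 stuck-at-0, g7 stuck-at-0, g8 stuck-at-1.
Only g3 stuck-at-1 is consistent with every test.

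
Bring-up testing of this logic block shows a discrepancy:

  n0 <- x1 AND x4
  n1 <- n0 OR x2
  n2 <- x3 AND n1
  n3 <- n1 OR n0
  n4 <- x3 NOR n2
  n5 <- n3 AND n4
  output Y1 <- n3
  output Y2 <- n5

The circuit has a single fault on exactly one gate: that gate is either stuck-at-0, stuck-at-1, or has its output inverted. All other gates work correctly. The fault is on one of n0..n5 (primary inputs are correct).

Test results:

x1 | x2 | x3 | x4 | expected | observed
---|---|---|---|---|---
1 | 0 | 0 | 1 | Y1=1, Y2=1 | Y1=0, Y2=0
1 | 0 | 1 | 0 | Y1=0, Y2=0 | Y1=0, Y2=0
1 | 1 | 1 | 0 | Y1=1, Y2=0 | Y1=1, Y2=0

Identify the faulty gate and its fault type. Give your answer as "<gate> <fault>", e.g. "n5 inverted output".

n0 stuck-at-0

Fault-free values for test 1 (x1=1, x2=0, x3=0, x4=1): n0=1, n1=1, n2=0, n3=1, n4=1, n5=1, giving Y1=1, Y2=1. Observed Y1=0, Y2=0.
Test 1: faults giving observed Y1=0, Y2=0 are {n0 stuck-at-0, n0 inverted output, n3 stuck-at-0, n3 inverted output}.
Test 2 (x1=1, x2=0, x3=1, x4=0): fault-free n0=0, n1=0, n2=0, n3=0, n4=0, n5=0 → Y1=0, Y2=0; observed Y1=0, Y2=0. Eliminates n0 inverted output, n3 inverted output.
Test 3 (x1=1, x2=1, x3=1, x4=0): fault-free n0=0, n1=1, n2=1, n3=1, n4=0, n5=0 → Y1=1, Y2=0; observed Y1=1, Y2=0. Eliminates n3 stuck-at-0.
Only n0 stuck-at-0 is consistent with every test.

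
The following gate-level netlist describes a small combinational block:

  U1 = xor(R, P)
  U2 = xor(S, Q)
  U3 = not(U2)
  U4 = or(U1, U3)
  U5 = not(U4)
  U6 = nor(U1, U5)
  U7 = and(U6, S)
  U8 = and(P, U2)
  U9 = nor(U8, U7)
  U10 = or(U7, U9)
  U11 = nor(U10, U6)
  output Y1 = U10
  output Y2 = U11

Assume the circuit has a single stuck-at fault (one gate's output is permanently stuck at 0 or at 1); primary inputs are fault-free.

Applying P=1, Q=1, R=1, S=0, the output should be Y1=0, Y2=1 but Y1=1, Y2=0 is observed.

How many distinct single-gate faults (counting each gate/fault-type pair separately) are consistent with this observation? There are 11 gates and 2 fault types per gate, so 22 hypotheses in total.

5

Fault-free: U1=0, U2=1, U3=0, U4=0, U5=1, U6=0, U7=0, U8=1, U9=0, U10=0, U11=1 → Y1=0, Y2=1. Observed Y1=1, Y2=0.
  U1: none of the 2 fault types match ✗
  U2: stuck-at-0 ✓; others ✗
  U3: none of the 2 fault types match ✗
  U4: none of the 2 fault types match ✗
  U5: none of the 2 fault types match ✗
  U6: none of the 2 fault types match ✗
  U7: stuck-at-1 ✓; others ✗
  U8: stuck-at-0 ✓; others ✗
  U9: stuck-at-1 ✓; others ✗
  U10: stuck-at-1 ✓; others ✗
  U11: none of the 2 fault types match ✗
Consistent faults: {U2 stuck-at-0, U7 stuck-at-1, U8 stuck-at-0, U9 stuck-at-1, U10 stuck-at-1} — 5 in all.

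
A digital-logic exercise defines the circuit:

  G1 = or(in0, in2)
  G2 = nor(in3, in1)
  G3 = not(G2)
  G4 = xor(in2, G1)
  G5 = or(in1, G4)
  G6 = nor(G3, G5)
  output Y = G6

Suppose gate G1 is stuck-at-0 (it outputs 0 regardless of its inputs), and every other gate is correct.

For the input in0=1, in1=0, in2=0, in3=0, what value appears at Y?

1

Propagate with G1 forced: G1=0 [stuck-at-0], G2=1, G3=0, G4=0, G5=0, G6=1.
So Y = 1. (Without the fault it would be 0.)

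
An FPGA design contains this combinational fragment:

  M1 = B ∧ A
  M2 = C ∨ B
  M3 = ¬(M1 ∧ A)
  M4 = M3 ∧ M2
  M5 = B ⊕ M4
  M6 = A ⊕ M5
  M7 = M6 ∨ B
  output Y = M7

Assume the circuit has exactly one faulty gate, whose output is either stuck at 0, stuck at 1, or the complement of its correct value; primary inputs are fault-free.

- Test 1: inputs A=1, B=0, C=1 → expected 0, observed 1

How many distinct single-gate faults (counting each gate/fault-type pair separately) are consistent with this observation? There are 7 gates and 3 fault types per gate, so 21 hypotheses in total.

14

Fault-free: M1=0, M2=1, M3=1, M4=1, M5=1, M6=0, M7=0 → 0. Observed 1.
  M1: stuck-at-1, inverted output ✓; others ✗
  M2: stuck-at-0, inverted output ✓; others ✗
  M3: stuck-at-0, inverted output ✓; others ✗
  M4: stuck-at-0, inverted output ✓; others ✗
  M5: stuck-at-0, inverted output ✓; others ✗
  M6: stuck-at-1, inverted output ✓; others ✗
  M7: stuck-at-1, inverted output ✓; others ✗
Consistent faults: {M1 stuck-at-1, M1 inverted output, M2 stuck-at-0, M2 inverted output, M3 stuck-at-0, M3 inverted output, M4 stuck-at-0, M4 inverted output, M5 stuck-at-0, M5 inverted output, M6 stuck-at-1, M6 inverted output, M7 stuck-at-1, M7 inverted output} — 14 in all.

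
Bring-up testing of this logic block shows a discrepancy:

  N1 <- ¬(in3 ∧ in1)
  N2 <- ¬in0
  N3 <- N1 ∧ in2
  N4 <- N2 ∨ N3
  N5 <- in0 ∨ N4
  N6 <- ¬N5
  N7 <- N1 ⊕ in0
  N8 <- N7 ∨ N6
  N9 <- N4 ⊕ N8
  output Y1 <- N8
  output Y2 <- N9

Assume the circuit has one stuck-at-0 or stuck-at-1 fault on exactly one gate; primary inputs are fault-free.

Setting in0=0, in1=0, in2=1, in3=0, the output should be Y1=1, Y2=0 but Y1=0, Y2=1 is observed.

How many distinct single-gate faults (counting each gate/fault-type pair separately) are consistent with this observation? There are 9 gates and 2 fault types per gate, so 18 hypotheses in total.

Fault-free: N1=1, N2=1, N3=1, N4=1, N5=1, N6=0, N7=1, N8=1, N9=0 → Y1=1, Y2=0. Observed Y1=0, Y2=1.
  N1: stuck-at-0 ✓; others ✗
  N2: none of the 2 fault types match ✗
  N3: none of the 2 fault types match ✗
  N4: none of the 2 fault types match ✗
  N5: none of the 2 fault types match ✗
  N6: none of the 2 fault types match ✗
  N7: stuck-at-0 ✓; others ✗
  N8: stuck-at-0 ✓; others ✗
  N9: none of the 2 fault types match ✗
Consistent faults: {N1 stuck-at-0, N7 stuck-at-0, N8 stuck-at-0} — 3 in all.

3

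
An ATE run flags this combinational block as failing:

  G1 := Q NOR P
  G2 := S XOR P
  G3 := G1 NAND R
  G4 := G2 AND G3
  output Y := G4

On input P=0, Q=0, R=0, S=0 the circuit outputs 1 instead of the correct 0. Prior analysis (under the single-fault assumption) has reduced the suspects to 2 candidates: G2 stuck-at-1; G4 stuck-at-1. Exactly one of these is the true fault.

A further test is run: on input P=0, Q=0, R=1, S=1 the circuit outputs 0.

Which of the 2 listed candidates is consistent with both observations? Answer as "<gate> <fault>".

G2 stuck-at-1

Evaluate each candidate on input P=0, Q=0, R=1, S=1:
  G2 stuck-at-1: G1=1, G2=1 [stuck-at-1], G3=0, G4=0 → 0 — matches
  G4 stuck-at-1: G1=1, G2=1, G3=0, G4=1 [stuck-at-1] → 1 — eliminated
Only G2 stuck-at-1 reproduces the observed 0.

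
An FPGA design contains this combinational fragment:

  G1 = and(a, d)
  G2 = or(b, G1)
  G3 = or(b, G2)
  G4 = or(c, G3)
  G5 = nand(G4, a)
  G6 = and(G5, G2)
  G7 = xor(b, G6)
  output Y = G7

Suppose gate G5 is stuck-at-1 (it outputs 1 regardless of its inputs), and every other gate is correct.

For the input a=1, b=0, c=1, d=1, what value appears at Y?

1

Propagate with G5 forced: G1=1, G2=1, G3=1, G4=1, G5=1 [stuck-at-1], G6=1, G7=1.
So Y = 1. (Without the fault it would be 0.)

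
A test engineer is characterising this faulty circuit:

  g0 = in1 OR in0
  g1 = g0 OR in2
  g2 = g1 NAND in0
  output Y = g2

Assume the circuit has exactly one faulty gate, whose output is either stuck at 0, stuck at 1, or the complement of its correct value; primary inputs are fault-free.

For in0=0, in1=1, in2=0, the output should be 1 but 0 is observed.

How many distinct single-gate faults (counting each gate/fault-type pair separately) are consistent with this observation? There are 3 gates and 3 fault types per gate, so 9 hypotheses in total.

2

Fault-free: g0=1, g1=1, g2=1 → 1. Observed 0.
  g0 stuck-at-0: output 1 ✗
  g0 stuck-at-1: output 1 ✗
  g0 inverted output: output 1 ✗
  g1 stuck-at-0: output 1 ✗
  g1 stuck-at-1: output 1 ✗
  g1 inverted output: output 1 ✗
  g2 stuck-at-0: output 0 ✓
  g2 stuck-at-1: output 1 ✗
  g2 inverted output: output 0 ✓
Consistent faults: {g2 stuck-at-0, g2 inverted output} — 2 in all.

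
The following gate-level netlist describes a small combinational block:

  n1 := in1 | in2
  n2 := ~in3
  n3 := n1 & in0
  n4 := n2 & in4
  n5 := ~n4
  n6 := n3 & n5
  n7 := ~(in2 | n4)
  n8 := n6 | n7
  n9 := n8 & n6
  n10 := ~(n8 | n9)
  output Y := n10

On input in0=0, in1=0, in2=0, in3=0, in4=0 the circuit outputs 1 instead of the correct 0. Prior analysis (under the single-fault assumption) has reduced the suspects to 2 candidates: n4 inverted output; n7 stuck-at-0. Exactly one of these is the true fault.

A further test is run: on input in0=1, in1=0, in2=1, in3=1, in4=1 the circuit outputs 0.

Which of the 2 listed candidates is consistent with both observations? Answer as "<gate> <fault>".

Evaluate each candidate on input in0=1, in1=0, in2=1, in3=1, in4=1:
  n4 inverted output: n1=1, n2=0, n3=1, n4=1 [inverted output], n5=0, n6=0, n7=0, n8=0, n9=0, n10=1 → 1 — eliminated
  n7 stuck-at-0: n1=1, n2=0, n3=1, n4=0, n5=1, n6=1, n7=0 [stuck-at-0], n8=1, n9=1, n10=0 → 0 — matches
Only n7 stuck-at-0 reproduces the observed 0.

n7 stuck-at-0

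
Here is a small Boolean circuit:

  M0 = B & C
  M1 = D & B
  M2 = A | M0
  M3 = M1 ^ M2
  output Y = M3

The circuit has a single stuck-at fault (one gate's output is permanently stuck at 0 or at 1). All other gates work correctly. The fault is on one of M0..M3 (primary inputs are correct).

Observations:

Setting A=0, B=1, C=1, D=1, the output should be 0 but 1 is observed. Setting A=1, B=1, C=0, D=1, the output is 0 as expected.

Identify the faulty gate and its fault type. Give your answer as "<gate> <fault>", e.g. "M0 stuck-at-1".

M0 stuck-at-0

Fault-free values for test 1 (A=0, B=1, C=1, D=1): M0=1, M1=1, M2=1, M3=0, giving Y=0. Observed 1.
Test 1: faults giving observed 1 are {M0 stuck-at-0, M1 stuck-at-0, M2 stuck-at-0, M3 stuck-at-1}.
Test 2 (A=1, B=1, C=0, D=1): fault-free M0=0, M1=1, M2=1, M3=0 → 0; observed 0. Eliminates M1 stuck-at-0, M2 stuck-at-0, M3 stuck-at-1.
Only M0 stuck-at-0 is consistent with every test.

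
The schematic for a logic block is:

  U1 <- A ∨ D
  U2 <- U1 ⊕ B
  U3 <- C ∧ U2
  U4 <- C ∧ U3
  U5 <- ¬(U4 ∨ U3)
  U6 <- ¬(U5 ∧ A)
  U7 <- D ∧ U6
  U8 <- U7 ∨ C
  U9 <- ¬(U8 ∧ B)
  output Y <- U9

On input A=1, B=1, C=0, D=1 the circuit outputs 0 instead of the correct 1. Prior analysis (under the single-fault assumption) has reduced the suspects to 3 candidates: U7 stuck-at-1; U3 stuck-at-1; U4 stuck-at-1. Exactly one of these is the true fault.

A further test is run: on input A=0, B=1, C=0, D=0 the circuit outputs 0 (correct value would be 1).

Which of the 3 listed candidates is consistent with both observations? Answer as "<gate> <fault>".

Evaluate each candidate on input A=0, B=1, C=0, D=0:
  U7 stuck-at-1: U1=0, U2=1, U3=0, U4=0, U5=1, U6=1, U7=1 [stuck-at-1], U8=1, U9=0 → 0 — matches
  U3 stuck-at-1: U1=0, U2=1, U3=1 [stuck-at-1], U4=0, U5=0, U6=1, U7=0, U8=0, U9=1 → 1 — eliminated
  U4 stuck-at-1: U1=0, U2=1, U3=0, U4=1 [stuck-at-1], U5=0, U6=1, U7=0, U8=0, U9=1 → 1 — eliminated
Only U7 stuck-at-1 reproduces the observed 0.

U7 stuck-at-1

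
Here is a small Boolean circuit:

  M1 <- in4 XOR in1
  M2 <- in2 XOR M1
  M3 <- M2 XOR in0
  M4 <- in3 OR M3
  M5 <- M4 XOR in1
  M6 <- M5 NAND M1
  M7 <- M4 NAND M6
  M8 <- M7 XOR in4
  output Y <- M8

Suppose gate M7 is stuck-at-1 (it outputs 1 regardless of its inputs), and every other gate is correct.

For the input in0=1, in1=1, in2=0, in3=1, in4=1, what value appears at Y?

0

Propagate with M7 forced: M1=0, M2=0, M3=1, M4=1, M5=0, M6=1, M7=1 [stuck-at-1], M8=0.
So Y = 0. (Without the fault it would be 1.)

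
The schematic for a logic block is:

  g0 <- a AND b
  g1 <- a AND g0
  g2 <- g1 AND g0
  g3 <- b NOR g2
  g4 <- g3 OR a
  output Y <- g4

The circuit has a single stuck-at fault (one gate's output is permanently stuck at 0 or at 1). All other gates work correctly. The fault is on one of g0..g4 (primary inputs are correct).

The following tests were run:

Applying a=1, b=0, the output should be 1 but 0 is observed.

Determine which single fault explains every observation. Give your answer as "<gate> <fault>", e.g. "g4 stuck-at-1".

g4 stuck-at-0

Fault-free values for test 1 (a=1, b=0): g0=0, g1=0, g2=0, g3=1, g4=1, giving Y=1. Observed 0.
Test 1: faults giving observed 0 are {g4 stuck-at-0}.
Only g4 stuck-at-0 is consistent with every test.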